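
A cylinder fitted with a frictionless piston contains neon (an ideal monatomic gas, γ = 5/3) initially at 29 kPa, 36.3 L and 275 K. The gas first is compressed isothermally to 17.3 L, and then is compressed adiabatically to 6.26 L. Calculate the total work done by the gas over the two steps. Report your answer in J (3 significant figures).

Step 1 (isothermal): W = P₁V₁ ln(V₂/V₁) = (1053) ln(17.3/36.3) = -780.2 J.
After step 1: P = 60.85 kPa, V = 17.3 L, T = 275 K.
Step 2 (adiabatic): W = (P₁V₁ − P₂V₂)/(γ−1) = (1053 − 2073)/0.667 = -1531 J.
W_total = -780.2 − 1531 = -2311 J.

W_total ≈ -2310 J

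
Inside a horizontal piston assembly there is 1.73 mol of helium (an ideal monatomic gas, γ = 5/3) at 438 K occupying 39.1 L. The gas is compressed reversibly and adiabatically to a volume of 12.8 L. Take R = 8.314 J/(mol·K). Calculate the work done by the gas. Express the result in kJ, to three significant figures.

W ≈ -10.4 kJ

Adiabatic: TV^(γ−1) = const with γ = 5/3.
T₂ = T₁ (V₁/V₂)^(γ−1) = 438 × (39.1/12.8)^0.667 = 438 × 2.105 = 922.1 K.
W_by = nCᵥ(T₁ − T₂) = (1.73)(12.47)(438 − 922.1) = -10445 J.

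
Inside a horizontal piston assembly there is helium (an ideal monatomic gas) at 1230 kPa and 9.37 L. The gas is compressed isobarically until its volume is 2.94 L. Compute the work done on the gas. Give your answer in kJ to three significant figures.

W ≈ 7.91 kJ

Isobaric: W = P ΔV.
W = (1230 kPa)(2.94 − 9.37 L) = (1230)(-6.43) = -7909 J.
Work on gas = −W_by = 7909 J.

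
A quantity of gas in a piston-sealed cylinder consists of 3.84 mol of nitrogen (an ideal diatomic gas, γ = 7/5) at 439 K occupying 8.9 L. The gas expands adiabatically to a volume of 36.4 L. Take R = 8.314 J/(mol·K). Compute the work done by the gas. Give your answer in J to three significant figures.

Adiabatic: TV^(γ−1) = const with γ = 7/5.
T₂ = T₁ (V₁/V₂)^(γ−1) = 439 × (8.9/36.4)^0.4 = 439 × 0.5693 = 249.9 K.
W_by = nCᵥ(T₁ − T₂) = (3.84)(20.79)(439 − 249.9) = 15092 J.

W ≈ 15100 J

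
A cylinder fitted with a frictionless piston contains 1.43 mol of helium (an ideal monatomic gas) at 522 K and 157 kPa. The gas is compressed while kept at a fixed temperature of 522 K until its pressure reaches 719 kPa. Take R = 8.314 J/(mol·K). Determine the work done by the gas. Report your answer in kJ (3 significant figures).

Isothermal process: W = nRT ln(V₂/V₁) = nRT ln(P₁/P₂).
W = (1.43)(8.314)(522) × ln(157/719)
  = 6206 × ln(0.2184) = 6206 × -1.522
W_by_gas = -9443 J.

W ≈ -9.44 kJ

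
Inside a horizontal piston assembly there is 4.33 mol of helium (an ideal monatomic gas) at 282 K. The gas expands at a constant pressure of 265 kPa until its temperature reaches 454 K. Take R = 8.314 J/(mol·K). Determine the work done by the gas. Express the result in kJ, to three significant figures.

W ≈ 6.19 kJ

Isobaric: W = P ΔV = nR ΔT.
W = (4.33)(8.314)(454 − 282) = 6192 J.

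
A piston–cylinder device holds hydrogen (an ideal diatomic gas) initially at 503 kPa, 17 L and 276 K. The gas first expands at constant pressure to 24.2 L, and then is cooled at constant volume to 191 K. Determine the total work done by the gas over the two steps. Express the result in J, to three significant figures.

Step 1 (isobaric): W = PΔV = (503 kPa)(24.2 − 17 L) = 3622 J.
Step 2 (isochoric): W = 0 (constant volume).
W_total = 3622 + 0 = 3622 J.

W_total ≈ 3620 J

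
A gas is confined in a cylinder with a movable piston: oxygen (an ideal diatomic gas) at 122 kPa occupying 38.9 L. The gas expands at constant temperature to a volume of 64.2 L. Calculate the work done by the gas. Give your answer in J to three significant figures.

W ≈ 2380 J

Isothermal: W = nRT ln(V₂/V₁) = P₁V₁ ln(V₂/V₁).
P₁V₁ = (122 kPa)(38.9 L) = 4746 J.
W = 4746 × ln(64.2/38.9) = 4746 × 0.501
W_by_gas = 2378 J.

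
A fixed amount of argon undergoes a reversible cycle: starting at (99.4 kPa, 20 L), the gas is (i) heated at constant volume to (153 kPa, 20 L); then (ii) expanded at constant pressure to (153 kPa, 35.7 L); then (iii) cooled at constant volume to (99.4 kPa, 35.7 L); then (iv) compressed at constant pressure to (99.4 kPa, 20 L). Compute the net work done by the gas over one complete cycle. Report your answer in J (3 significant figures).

Constant-volume legs do no work.
W(ii) = (153)(35.7 − 20) = 2402 J; W(iv) = (99.4)(20 − 35.7) = -1561 J.
W_net = 2402 − 1561 = 841.5 J (the clockwise enclosed area).

W_net ≈ 842 J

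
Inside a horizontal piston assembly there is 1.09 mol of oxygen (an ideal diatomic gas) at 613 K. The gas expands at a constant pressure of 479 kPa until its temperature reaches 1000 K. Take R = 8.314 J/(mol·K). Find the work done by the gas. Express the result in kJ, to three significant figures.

Isobaric: W = P ΔV = nR ΔT.
W = (1.09)(8.314)(1000 − 613) = 3507 J.

W ≈ 3.51 kJ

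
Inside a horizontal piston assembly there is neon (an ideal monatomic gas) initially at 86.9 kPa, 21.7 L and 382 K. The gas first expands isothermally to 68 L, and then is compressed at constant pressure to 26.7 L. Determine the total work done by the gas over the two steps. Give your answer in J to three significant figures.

Step 1 (isothermal): W = P₁V₁ ln(V₂/V₁) = (1886) ln(68/21.7) = 2154 J.
After step 1: P = 27.73 kPa, V = 68 L, T = 382 K.
Step 2 (isobaric): W = PΔV = (27.73 kPa)(26.7 − 68 L) = -1145 J.
W_total = 2154 − 1145 = 1009 J.

W_total ≈ 1010 J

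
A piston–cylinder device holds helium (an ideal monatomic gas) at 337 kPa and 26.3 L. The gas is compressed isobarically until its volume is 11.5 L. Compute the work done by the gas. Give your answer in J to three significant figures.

W ≈ -4990 J

Isobaric: W = P ΔV.
W = (337 kPa)(11.5 − 26.3 L) = (337)(-14.8) = -4988 J.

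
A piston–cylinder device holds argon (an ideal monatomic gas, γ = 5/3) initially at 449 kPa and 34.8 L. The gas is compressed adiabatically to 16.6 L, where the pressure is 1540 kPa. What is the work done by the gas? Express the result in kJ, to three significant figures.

W ≈ -14.9 kJ

Adiabatic: W = (P₁V₁ − P₂V₂)/(γ − 1) with γ = 5/3.
P₁V₁ = 15625 J, P₂V₂ = 25564 J.
W = (15625 − 25564) / 0.6667 = -14908 J.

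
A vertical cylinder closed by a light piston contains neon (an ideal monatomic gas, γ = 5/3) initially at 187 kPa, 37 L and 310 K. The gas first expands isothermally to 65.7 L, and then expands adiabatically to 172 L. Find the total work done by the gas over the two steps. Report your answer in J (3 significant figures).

W_total ≈ 8890 J

Step 1 (isothermal): W = P₁V₁ ln(V₂/V₁) = (6919) ln(65.7/37) = 3973 J.
After step 1: P = 105.3 kPa, V = 65.7 L, T = 310 K.
Step 2 (adiabatic): W = (P₁V₁ − P₂V₂)/(γ−1) = (6919 − 3643)/0.667 = 4915 J.
W_total = 3973 + 4915 = 8887 J.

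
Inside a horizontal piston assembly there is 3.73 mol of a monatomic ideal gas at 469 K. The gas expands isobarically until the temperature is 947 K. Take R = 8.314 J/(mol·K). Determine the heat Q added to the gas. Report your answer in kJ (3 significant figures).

Q ≈ 37.1 kJ

Isobaric: W = nRΔT = (3.73)(8.314)(478) = 14823 J.
ΔU = nCᵥΔT with Cᵥ = 3R/2: ΔU = (3.73)(12.47)(478) = 22235 J.
Q = ΔU + W = 22235 + 14823 = 37058 J.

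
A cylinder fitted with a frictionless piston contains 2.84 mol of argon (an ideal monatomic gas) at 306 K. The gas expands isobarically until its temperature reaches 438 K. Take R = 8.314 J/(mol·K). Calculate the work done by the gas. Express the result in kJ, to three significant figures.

Isobaric: W = P ΔV = nR ΔT.
W = (2.84)(8.314)(438 − 306) = 3117 J.

W ≈ 3.12 kJ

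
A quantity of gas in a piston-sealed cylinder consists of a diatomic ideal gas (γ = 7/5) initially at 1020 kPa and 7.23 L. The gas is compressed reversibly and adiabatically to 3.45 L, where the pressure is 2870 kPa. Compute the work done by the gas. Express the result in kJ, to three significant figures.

Adiabatic: W = (P₁V₁ − P₂V₂)/(γ − 1) with γ = 7/5.
P₁V₁ = 7375 J, P₂V₂ = 9902 J.
W = (7375 − 9902) / 0.4 = -6317 J.

W ≈ -6.32 kJ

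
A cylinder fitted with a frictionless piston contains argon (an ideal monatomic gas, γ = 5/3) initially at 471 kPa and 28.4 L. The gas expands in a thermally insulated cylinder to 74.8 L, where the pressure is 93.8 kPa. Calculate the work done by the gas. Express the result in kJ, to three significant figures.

W ≈ 9.54 kJ

Adiabatic: W = (P₁V₁ − P₂V₂)/(γ − 1) with γ = 5/3.
P₁V₁ = 13376 J, P₂V₂ = 7016 J.
W = (13376 − 7016) / 0.6667 = 9540 J.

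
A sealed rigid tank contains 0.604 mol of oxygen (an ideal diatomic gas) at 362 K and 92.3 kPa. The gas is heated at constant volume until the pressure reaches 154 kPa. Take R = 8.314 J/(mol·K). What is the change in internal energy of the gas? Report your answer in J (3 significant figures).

ΔU ≈ 3040 J

Constant volume ⇒ W = 0, so Q = ΔU = nCᵥΔT with Cᵥ = 5R/2 = 20.79 J/(mol·K).
At constant V, T₂/T₁ = P₂/P₁ ⇒ ΔT = T₁(P₂/P₁ − 1) = 362·(154/92.3 − 1) = 242 K.
ΔU = (0.604)(20.79)(242) = 3038 J.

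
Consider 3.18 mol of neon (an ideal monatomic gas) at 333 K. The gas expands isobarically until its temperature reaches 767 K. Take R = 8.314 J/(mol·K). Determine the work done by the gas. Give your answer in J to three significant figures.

W ≈ 11500 J

Isobaric: W = P ΔV = nR ΔT.
W = (3.18)(8.314)(767 − 333) = 11474 J.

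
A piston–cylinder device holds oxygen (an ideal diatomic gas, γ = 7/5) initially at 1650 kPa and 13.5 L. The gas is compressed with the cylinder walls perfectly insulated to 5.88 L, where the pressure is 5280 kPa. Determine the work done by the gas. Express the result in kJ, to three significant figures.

Adiabatic: W = (P₁V₁ − P₂V₂)/(γ − 1) with γ = 7/5.
P₁V₁ = 22275 J, P₂V₂ = 31046 J.
W = (22275 − 31046) / 0.4 = -21928 J.

W ≈ -21.9 kJ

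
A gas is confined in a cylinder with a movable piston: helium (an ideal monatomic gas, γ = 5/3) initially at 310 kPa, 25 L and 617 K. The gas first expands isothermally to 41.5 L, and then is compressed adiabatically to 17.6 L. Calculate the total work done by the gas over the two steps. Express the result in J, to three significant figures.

Step 1 (isothermal): W = P₁V₁ ln(V₂/V₁) = (7750) ln(41.5/25) = 3928 J.
After step 1: P = 186.7 kPa, V = 41.5 L, T = 617 K.
Step 2 (adiabatic): W = (P₁V₁ − P₂V₂)/(γ−1) = (7750 − 13730)/0.667 = -8969 J.
W_total = 3928 − 8969 = -5042 J.

W_total ≈ -5040 J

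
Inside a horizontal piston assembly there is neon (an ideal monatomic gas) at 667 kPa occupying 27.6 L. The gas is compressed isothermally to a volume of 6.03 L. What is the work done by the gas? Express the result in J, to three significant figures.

Isothermal: W = nRT ln(V₂/V₁) = P₁V₁ ln(V₂/V₁).
P₁V₁ = (667 kPa)(27.6 L) = 18409 J.
W = 18409 × ln(6.03/27.6) = 18409 × -1.521
W_by_gas = -28002 J.

W ≈ -28000 J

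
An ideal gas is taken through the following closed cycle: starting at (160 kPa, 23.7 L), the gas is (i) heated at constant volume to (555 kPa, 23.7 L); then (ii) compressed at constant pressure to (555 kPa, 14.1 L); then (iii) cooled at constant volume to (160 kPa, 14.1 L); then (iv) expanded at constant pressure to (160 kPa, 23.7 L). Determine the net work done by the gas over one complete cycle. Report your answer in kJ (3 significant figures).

Constant-volume legs do no work.
W(ii) = (555)(14.1 − 23.7) = -5328 J; W(iv) = (160)(23.7 − 14.1) = 1536 J.
W_net = -5328 + 1536 = -3792 J (the counter-clockwise enclosed area).

W_net ≈ -3.79 kJ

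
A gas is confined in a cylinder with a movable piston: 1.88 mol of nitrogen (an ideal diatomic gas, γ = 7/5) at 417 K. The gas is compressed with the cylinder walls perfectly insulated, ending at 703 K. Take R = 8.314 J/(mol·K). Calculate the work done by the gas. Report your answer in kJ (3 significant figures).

W ≈ -11.2 kJ

Adiabatic ⇒ Q = 0, so W_by = −ΔU = nCᵥ(T₁ − T₂).
Cᵥ = 5R/2 = 20.79 J/(mol·K).
W = (1.88)(20.79)(417 − 703) = -11176 J.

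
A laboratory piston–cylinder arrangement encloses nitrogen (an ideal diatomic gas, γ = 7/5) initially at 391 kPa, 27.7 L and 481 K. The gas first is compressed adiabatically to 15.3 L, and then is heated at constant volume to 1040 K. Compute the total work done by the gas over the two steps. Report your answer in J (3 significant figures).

W_total ≈ -7260 J

Step 1 (adiabatic): W = (P₁V₁ − P₂V₂)/(γ−1) = (10831 − 13733)/0.4 = -7256 J.
Step 2 (isochoric): W = 0 (constant volume).
W_total = -7256 + 0 = -7256 J.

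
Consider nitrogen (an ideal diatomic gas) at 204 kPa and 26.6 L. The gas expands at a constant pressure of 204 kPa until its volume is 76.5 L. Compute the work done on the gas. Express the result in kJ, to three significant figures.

W ≈ -10.2 kJ

Isobaric: W = P ΔV.
W = (204 kPa)(76.5 − 26.6 L) = (204)(49.9) = 10180 J.
Work on gas = −W_by = -10180 J.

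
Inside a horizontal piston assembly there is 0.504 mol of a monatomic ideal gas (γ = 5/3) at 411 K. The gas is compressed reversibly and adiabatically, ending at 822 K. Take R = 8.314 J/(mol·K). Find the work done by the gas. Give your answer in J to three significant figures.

Adiabatic ⇒ Q = 0, so W_by = −ΔU = nCᵥ(T₁ − T₂).
Cᵥ = 3R/2 = 12.47 J/(mol·K).
W = (0.504)(12.47)(411 − 822) = -2583 J.

W ≈ -2580 J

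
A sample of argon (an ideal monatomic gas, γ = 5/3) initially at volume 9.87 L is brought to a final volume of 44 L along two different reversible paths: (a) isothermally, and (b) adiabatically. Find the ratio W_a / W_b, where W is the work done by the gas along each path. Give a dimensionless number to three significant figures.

Path (a) isothermal: W = P₁V₁ ln(V₂/V₁) → W_a/(P₁V₁) = 1.495.
Path (b) adiabatic: W = P₁V₁(1 − (V₁/V₂)^(γ−1))/(γ−1) → W_b/(P₁V₁) = 0.9462.
W_a / W_b = 1.495 / 0.9462 = 1.58.

W_a / W_b ≈ 1.58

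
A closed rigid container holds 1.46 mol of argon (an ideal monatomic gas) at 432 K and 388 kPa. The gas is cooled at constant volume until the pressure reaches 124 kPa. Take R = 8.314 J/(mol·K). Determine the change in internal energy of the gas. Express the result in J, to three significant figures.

Constant volume ⇒ W = 0, so Q = ΔU = nCᵥΔT with Cᵥ = 3R/2 = 12.47 J/(mol·K).
At constant V, T₂/T₁ = P₂/P₁ ⇒ ΔT = T₁(P₂/P₁ − 1) = 432·(124/388 − 1) = -293.9 K.
ΔU = (1.46)(12.47)(-293.9) = -5352 J.

ΔU ≈ -5350 J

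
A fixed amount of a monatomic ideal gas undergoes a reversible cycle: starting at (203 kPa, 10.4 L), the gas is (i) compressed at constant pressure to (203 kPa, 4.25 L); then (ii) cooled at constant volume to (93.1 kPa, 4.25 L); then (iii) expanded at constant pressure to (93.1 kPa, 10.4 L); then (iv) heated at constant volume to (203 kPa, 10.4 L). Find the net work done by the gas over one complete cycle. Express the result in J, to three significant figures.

W_net ≈ -676 J

Constant-volume legs do no work.
W(i) = (203)(4.25 − 10.4) = -1248 J; W(iii) = (93.1)(10.4 − 4.25) = 572.6 J.
W_net = -1248 + 572.6 = -675.9 J (the counter-clockwise enclosed area).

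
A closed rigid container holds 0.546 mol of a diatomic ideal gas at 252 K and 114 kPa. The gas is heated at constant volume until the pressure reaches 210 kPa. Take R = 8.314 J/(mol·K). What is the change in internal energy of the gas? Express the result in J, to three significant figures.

Constant volume ⇒ W = 0, so Q = ΔU = nCᵥΔT with Cᵥ = 5R/2 = 20.79 J/(mol·K).
At constant V, T₂/T₁ = P₂/P₁ ⇒ ΔT = T₁(P₂/P₁ − 1) = 252·(210/114 − 1) = 212.2 K.
ΔU = (0.546)(20.79)(212.2) = 2408 J.

ΔU ≈ 2410 J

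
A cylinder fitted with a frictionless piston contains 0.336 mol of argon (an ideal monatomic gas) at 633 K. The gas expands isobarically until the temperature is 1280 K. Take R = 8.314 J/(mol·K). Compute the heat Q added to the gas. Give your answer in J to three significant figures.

Q ≈ 4520 J

Isobaric: W = nRΔT = (0.336)(8.314)(647) = 1807 J.
ΔU = nCᵥΔT with Cᵥ = 3R/2: ΔU = (0.336)(12.47)(647) = 2711 J.
Q = ΔU + W = 2711 + 1807 = 4518 J.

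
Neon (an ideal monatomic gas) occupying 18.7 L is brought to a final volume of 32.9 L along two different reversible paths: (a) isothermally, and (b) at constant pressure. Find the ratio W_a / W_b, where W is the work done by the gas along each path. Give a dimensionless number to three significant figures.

Path (a) isothermal: W = P₁V₁ ln(V₂/V₁) → W_a/(P₁V₁) = 0.5649.
Path (b) isobaric: W = P₁(V₂ − V₁) → W_b/(P₁V₁) = 0.7594.
W_a / W_b = 0.5649 / 0.7594 = 0.744.

W_a / W_b ≈ 0.744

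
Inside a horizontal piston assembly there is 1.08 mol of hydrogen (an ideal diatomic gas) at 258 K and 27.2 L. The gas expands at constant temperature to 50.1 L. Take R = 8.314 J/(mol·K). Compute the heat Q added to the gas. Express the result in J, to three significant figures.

Isothermal ⇒ ΔU = 0, so Q = W = nRT ln(V₂/V₁).
Q = (1.08)(8.314)(258) ln(50.1/27.2) = 2317 × 0.6108 = 1415 J.

Q ≈ 1410 J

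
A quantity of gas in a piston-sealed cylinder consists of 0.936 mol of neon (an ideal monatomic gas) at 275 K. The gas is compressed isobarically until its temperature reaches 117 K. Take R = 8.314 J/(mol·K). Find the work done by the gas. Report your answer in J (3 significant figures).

W ≈ -1230 J

Isobaric: W = P ΔV = nR ΔT.
W = (0.936)(8.314)(117 − 275) = -1230 J.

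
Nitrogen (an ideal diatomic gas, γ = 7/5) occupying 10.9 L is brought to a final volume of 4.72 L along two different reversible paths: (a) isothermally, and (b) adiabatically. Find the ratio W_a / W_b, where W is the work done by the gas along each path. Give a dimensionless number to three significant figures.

Path (a) isothermal: W = P₁V₁ ln(V₂/V₁) → W_a/(P₁V₁) = -0.837.
Path (b) adiabatic: W = P₁V₁(1 − (V₁/V₂)^(γ−1))/(γ−1) → W_b/(P₁V₁) = -0.9941.
W_a / W_b = -0.837 / -0.9941 = 0.8419.

W_a / W_b ≈ 0.842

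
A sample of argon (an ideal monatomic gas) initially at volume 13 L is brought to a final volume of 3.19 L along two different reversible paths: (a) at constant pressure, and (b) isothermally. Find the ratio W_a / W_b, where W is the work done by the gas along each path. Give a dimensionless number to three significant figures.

Path (a) isobaric: W = P₁(V₂ − V₁) → W_a/(P₁V₁) = -0.7546.
Path (b) isothermal: W = P₁V₁ ln(V₂/V₁) → W_b/(P₁V₁) = -1.405.
W_a / W_b = -0.7546 / -1.405 = 0.5371.

W_a / W_b ≈ 0.537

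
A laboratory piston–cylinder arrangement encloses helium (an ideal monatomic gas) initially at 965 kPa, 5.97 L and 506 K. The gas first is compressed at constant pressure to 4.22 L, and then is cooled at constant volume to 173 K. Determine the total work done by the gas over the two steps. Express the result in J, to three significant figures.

Step 1 (isobaric): W = PΔV = (965 kPa)(4.22 − 5.97 L) = -1689 J.
Step 2 (isochoric): W = 0 (constant volume).
W_total = -1689 + 0 = -1689 J.

W_total ≈ -1690 J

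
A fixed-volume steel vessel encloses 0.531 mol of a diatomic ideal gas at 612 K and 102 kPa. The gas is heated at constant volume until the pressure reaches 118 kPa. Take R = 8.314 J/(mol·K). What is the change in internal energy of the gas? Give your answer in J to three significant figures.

Constant volume ⇒ W = 0, so Q = ΔU = nCᵥΔT with Cᵥ = 5R/2 = 20.79 J/(mol·K).
At constant V, T₂/T₁ = P₂/P₁ ⇒ ΔT = T₁(P₂/P₁ − 1) = 612·(118/102 − 1) = 96 K.
ΔU = (0.531)(20.79)(96) = 1060 J.

ΔU ≈ 1060 J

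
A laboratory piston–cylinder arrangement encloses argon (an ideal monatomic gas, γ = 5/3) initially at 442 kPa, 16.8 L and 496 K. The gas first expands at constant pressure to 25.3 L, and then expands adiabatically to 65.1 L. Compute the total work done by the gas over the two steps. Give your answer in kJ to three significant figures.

W_total ≈ 11.6 kJ

Step 1 (isobaric): W = PΔV = (442 kPa)(25.3 − 16.8 L) = 3757 J.
After step 1: P = 442 kPa, V = 25.3 L, T = 747 K.
Step 2 (adiabatic): W = (P₁V₁ − P₂V₂)/(γ−1) = (11183 − 5955)/0.667 = 7841 J.
W_total = 3757 + 7841 = 11598 J.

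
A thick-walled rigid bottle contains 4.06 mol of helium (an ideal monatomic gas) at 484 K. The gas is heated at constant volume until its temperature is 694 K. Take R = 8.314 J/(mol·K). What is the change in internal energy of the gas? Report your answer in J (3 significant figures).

Constant volume ⇒ W = 0, so Q = ΔU = nCᵥΔT with Cᵥ = 3R/2 = 12.47 J/(mol·K).
ΔU = (4.06)(12.47)(694 − 484) = 10633 J.

ΔU ≈ 10600 J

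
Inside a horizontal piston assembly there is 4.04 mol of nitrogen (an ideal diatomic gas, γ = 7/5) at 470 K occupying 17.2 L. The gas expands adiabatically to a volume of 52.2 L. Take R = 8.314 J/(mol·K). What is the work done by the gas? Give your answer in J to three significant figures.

W ≈ 14200 J

Adiabatic: TV^(γ−1) = const with γ = 7/5.
T₂ = T₁ (V₁/V₂)^(γ−1) = 470 × (17.2/52.2)^0.4 = 470 × 0.6414 = 301.5 K.
W_by = nCᵥ(T₁ − T₂) = (4.04)(20.79)(470 − 301.5) = 14152 J.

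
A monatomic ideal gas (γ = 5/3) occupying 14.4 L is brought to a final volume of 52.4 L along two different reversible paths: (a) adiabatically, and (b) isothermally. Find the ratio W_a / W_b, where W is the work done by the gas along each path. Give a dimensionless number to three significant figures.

Path (a) adiabatic: W = P₁V₁(1 − (V₁/V₂)^(γ−1))/(γ−1) → W_a/(P₁V₁) = 0.866.
Path (b) isothermal: W = P₁V₁ ln(V₂/V₁) → W_b/(P₁V₁) = 1.292.
W_a / W_b = 0.866 / 1.292 = 0.6704.

W_a / W_b ≈ 0.670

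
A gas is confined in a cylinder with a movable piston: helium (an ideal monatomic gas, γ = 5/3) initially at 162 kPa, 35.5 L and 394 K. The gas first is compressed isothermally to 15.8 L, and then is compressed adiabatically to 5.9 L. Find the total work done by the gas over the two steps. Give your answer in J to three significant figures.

Step 1 (isothermal): W = P₁V₁ ln(V₂/V₁) = (5751) ln(15.8/35.5) = -4656 J.
After step 1: P = 364 kPa, V = 15.8 L, T = 394 K.
Step 2 (adiabatic): W = (P₁V₁ − P₂V₂)/(γ−1) = (5751 − 11090)/0.667 = -8009 J.
W_total = -4656 − 8009 = -12665 J.

W_total ≈ -12700 J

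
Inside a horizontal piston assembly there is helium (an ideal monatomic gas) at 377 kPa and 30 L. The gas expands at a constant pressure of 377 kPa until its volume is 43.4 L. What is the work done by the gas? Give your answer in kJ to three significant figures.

Isobaric: W = P ΔV.
W = (377 kPa)(43.4 − 30 L) = (377)(13.4) = 5052 J.

W ≈ 5.05 kJ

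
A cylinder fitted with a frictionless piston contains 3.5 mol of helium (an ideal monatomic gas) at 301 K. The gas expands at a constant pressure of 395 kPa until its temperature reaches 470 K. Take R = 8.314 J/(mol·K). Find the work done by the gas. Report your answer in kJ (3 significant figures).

Isobaric: W = P ΔV = nR ΔT.
W = (3.5)(8.314)(470 − 301) = 4918 J.

W ≈ 4.92 kJ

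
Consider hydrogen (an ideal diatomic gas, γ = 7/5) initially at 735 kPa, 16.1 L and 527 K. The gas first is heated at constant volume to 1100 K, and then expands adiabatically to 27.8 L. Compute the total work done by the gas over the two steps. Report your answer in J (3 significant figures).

Step 1 (isochoric): W = 0 (constant volume).
After step 1: P = 1534 kPa (V unchanged).
Step 2 (adiabatic): W = (P₁V₁ − P₂V₂)/(γ−1) = (24700 − 19852)/0.4 = 12119 J.
W_total = 0 + 12119 = 12119 J.

W_total ≈ 12100 J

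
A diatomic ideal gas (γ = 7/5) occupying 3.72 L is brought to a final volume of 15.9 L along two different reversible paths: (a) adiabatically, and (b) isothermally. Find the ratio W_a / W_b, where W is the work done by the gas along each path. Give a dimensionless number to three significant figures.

Path (a) adiabatic: W = P₁V₁(1 − (V₁/V₂)^(γ−1))/(γ−1) → W_a/(P₁V₁) = 1.102.
Path (b) isothermal: W = P₁V₁ ln(V₂/V₁) → W_b/(P₁V₁) = 1.453.
W_a / W_b = 1.102 / 1.453 = 0.7584.

W_a / W_b ≈ 0.758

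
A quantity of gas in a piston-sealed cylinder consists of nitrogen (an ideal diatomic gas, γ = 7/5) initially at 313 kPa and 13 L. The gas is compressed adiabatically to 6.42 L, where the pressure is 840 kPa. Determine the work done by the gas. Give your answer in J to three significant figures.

W ≈ -3310 J

Adiabatic: W = (P₁V₁ − P₂V₂)/(γ − 1) with γ = 7/5.
P₁V₁ = 4069 J, P₂V₂ = 5393 J.
W = (4069 − 5393) / 0.4 = -3310 J.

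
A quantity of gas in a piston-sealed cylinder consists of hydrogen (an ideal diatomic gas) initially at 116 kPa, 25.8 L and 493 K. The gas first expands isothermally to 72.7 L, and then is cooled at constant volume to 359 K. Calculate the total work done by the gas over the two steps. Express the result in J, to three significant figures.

Step 1 (isothermal): W = P₁V₁ ln(V₂/V₁) = (2993) ln(72.7/25.8) = 3100 J.
Step 2 (isochoric): W = 0 (constant volume).
W_total = 3100 + 0 = 3100 J.

W_total ≈ 3100 J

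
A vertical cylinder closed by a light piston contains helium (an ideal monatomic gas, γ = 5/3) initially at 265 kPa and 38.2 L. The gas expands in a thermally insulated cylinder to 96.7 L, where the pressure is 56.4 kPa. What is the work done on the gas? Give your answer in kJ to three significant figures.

Adiabatic: W = (P₁V₁ − P₂V₂)/(γ − 1) with γ = 5/3.
P₁V₁ = 10123 J, P₂V₂ = 5454 J.
W = (10123 − 5454) / 0.6667 = 7004 J.
Work on gas = −W_by = -7004 J.

W ≈ -7.00 kJ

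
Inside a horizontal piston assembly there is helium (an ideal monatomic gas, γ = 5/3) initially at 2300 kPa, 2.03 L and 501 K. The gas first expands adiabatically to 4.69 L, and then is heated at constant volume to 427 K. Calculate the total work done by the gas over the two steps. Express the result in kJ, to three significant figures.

Step 1 (adiabatic): W = (P₁V₁ − P₂V₂)/(γ−1) = (4669 − 2672)/0.667 = 2996 J.
Step 2 (isochoric): W = 0 (constant volume).
W_total = 2996 + 0 = 2996 J.

W_total ≈ 3.00 kJ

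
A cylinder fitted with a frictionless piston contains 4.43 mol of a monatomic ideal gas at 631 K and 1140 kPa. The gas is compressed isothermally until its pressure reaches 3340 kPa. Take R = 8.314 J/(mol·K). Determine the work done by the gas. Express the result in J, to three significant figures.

W ≈ -25000 J

Isothermal process: W = nRT ln(V₂/V₁) = nRT ln(P₁/P₂).
W = (4.43)(8.314)(631) × ln(1140/3340)
  = 23240 × ln(0.3413) = 23240 × -1.075
W_by_gas = -24982 J.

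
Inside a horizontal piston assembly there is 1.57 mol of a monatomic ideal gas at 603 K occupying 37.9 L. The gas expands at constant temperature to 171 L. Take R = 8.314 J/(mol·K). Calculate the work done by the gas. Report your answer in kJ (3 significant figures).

Isothermal: W = nRT ln(V₂/V₁).
W = (1.57)(8.314)(603) × ln(171/37.9)
  = 7871 × 1.507
W_by_gas = 11859 J.

W ≈ 11.9 kJ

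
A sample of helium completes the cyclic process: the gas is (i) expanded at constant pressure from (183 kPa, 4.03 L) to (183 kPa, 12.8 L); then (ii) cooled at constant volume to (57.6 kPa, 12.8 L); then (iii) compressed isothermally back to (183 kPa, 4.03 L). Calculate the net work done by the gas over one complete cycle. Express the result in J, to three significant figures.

Leg (i): W = PΔV = (183)(12.8 − 4.03) = 1605 J.
Leg (ii): W = 0.
Leg (iii): W = PᵢVᵢ ln(V_f/Vᵢ) = (737.3) ln(4.03/12.8) = -852.1 J.
W_net = 1605 − 852.1 = 752.9 J.

W_net ≈ 753 J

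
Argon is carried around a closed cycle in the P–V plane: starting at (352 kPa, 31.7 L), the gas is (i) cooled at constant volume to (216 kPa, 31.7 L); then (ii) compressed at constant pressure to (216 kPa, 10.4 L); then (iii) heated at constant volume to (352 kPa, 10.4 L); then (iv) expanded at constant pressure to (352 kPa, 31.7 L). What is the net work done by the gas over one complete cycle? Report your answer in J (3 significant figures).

Constant-volume legs do no work.
W(ii) = (216)(10.4 − 31.7) = -4601 J; W(iv) = (352)(31.7 − 10.4) = 7498 J.
W_net = -4601 + 7498 = 2897 J (the clockwise enclosed area).

W_net ≈ 2900 J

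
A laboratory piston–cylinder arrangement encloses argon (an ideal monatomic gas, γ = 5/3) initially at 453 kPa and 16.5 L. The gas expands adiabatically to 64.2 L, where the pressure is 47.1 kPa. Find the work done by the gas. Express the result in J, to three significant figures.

Adiabatic: W = (P₁V₁ − P₂V₂)/(γ − 1) with γ = 5/3.
P₁V₁ = 7474 J, P₂V₂ = 3024 J.
W = (7474 − 3024) / 0.6667 = 6676 J.

W ≈ 6680 J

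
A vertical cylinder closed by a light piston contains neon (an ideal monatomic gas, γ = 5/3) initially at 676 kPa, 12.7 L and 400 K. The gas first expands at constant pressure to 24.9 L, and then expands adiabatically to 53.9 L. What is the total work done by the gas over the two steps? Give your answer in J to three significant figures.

W_total ≈ 18400 J

Step 1 (isobaric): W = PΔV = (676 kPa)(24.9 − 12.7 L) = 8247 J.
After step 1: P = 676 kPa, V = 24.9 L, T = 784.3 K.
Step 2 (adiabatic): W = (P₁V₁ − P₂V₂)/(γ−1) = (16832 − 10059)/0.667 = 10160 J.
W_total = 8247 + 10160 = 18407 J.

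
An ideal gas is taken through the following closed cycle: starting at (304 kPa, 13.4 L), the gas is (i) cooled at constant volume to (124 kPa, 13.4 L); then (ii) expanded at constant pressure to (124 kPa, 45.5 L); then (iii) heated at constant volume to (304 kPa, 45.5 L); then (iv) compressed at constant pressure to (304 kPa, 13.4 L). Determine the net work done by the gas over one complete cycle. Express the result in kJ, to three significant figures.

W_net ≈ -5.78 kJ

Constant-volume legs do no work.
W(ii) = (124)(45.5 − 13.4) = 3980 J; W(iv) = (304)(13.4 − 45.5) = -9758 J.
W_net = 3980 − 9758 = -5778 J (the counter-clockwise enclosed area).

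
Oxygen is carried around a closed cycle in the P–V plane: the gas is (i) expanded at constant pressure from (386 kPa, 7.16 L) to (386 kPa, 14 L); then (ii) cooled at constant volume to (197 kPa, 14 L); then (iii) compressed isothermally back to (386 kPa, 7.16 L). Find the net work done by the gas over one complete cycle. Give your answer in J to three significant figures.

Leg (i): W = PΔV = (386)(14 − 7.16) = 2640 J.
Leg (ii): W = 0.
Leg (iii): W = PᵢVᵢ ln(V_f/Vᵢ) = (2758) ln(7.16/14) = -1849 J.
W_net = 2640 − 1849 = 790.9 J.

W_net ≈ 791 J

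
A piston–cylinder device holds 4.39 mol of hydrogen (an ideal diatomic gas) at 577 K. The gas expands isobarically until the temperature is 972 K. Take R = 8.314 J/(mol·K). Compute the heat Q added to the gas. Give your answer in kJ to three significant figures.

Q ≈ 50.5 kJ

Isobaric: W = nRΔT = (4.39)(8.314)(395) = 14417 J.
ΔU = nCᵥΔT with Cᵥ = 5R/2: ΔU = (4.39)(20.79)(395) = 36042 J.
Q = ΔU + W = 36042 + 14417 = 50459 J.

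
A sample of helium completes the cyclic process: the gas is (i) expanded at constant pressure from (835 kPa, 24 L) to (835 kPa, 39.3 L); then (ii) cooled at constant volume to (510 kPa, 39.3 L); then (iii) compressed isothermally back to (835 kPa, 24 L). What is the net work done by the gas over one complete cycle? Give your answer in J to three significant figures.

W_net ≈ 2890 J

Leg (i): W = PΔV = (835)(39.3 − 24) = 12775 J.
Leg (ii): W = 0.
Leg (iii): W = PᵢVᵢ ln(V_f/Vᵢ) = (20043) ln(24/39.3) = -9885 J.
W_net = 12775 − 9885 = 2891 J.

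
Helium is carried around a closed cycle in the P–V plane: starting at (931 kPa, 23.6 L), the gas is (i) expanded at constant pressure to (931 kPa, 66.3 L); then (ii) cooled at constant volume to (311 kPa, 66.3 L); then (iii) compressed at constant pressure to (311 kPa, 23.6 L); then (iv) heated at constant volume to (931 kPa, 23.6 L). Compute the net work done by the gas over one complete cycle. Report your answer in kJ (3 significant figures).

Constant-volume legs do no work.
W(i) = (931)(66.3 − 23.6) = 39754 J; W(iii) = (311)(23.6 − 66.3) = -13280 J.
W_net = 39754 − 13280 = 26474 J (the clockwise enclosed area).

W_net ≈ 26.5 kJ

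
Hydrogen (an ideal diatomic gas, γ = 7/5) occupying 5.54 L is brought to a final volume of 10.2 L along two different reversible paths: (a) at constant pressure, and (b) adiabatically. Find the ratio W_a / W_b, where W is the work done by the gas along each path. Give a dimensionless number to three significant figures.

Path (a) isobaric: W = P₁(V₂ − V₁) → W_a/(P₁V₁) = 0.8412.
Path (b) adiabatic: W = P₁V₁(1 − (V₁/V₂)^(γ−1))/(γ−1) → W_b/(P₁V₁) = 0.5416.
W_a / W_b = 0.8412 / 0.5416 = 1.553.

W_a / W_b ≈ 1.55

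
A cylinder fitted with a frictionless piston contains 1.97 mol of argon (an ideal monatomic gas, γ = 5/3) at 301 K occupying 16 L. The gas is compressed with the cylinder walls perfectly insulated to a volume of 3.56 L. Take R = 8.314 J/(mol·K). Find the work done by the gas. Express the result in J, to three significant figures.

W ≈ -12700 J

Adiabatic: TV^(γ−1) = const with γ = 5/3.
T₂ = T₁ (V₁/V₂)^(γ−1) = 301 × (16/3.56)^0.667 = 301 × 2.723 = 819.7 K.
W_by = nCᵥ(T₁ − T₂) = (1.97)(12.47)(301 − 819.7) = -12745 J.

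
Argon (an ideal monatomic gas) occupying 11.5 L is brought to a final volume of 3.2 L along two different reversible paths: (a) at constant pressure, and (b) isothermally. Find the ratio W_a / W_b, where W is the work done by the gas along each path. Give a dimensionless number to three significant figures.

Path (a) isobaric: W = P₁(V₂ − V₁) → W_a/(P₁V₁) = -0.7217.
Path (b) isothermal: W = P₁V₁ ln(V₂/V₁) → W_b/(P₁V₁) = -1.279.
W_a / W_b = -0.7217 / -1.279 = 0.5642.

W_a / W_b ≈ 0.564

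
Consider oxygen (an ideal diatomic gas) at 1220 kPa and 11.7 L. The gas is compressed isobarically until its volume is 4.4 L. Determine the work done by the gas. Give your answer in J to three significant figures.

Isobaric: W = P ΔV.
W = (1220 kPa)(4.4 − 11.7 L) = (1220)(-7.3) = -8906 J.

W ≈ -8910 J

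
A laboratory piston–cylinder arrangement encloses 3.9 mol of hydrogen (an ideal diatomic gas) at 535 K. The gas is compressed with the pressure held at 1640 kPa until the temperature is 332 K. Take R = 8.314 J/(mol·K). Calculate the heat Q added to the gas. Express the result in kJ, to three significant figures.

Isobaric: W = nRΔT = (3.9)(8.314)(-203) = -6582 J.
ΔU = nCᵥΔT with Cᵥ = 5R/2: ΔU = (3.9)(20.79)(-203) = -16455 J.
Q = ΔU + W = -16455 − 6582 = -23038 J.

Q ≈ -23.0 kJ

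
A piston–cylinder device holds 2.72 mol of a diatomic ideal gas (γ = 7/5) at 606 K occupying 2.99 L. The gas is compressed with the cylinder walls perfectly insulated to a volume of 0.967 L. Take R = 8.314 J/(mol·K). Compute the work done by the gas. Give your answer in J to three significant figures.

W ≈ -19600 J

Adiabatic: TV^(γ−1) = const with γ = 7/5.
T₂ = T₁ (V₁/V₂)^(γ−1) = 606 × (2.99/0.967)^0.4 = 606 × 1.571 = 951.9 K.
W_by = nCᵥ(T₁ − T₂) = (2.72)(20.79)(606 − 951.9) = -19553 J.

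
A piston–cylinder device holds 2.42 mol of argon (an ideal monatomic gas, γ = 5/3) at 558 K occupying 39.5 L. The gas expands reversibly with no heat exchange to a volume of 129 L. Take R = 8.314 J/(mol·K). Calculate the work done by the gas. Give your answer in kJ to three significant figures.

W ≈ 9.19 kJ

Adiabatic: TV^(γ−1) = const with γ = 5/3.
T₂ = T₁ (V₁/V₂)^(γ−1) = 558 × (39.5/129)^0.667 = 558 × 0.4543 = 253.5 K.
W_by = nCᵥ(T₁ − T₂) = (2.42)(12.47)(558 − 253.5) = 9190 J.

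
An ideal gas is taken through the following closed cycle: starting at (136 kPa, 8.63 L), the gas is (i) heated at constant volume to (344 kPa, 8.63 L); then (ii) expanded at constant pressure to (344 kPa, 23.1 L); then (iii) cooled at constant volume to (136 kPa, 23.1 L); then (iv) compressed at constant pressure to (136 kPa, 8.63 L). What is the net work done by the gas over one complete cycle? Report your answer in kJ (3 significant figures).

Constant-volume legs do no work.
W(ii) = (344)(23.1 − 8.63) = 4978 J; W(iv) = (136)(8.63 − 23.1) = -1968 J.
W_net = 4978 − 1968 = 3010 J (the clockwise enclosed area).

W_net ≈ 3.01 kJ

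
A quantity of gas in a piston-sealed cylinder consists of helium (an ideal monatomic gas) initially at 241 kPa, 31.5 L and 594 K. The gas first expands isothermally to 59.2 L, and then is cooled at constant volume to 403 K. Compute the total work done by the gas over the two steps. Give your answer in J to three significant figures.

W_total ≈ 4790 J

Step 1 (isothermal): W = P₁V₁ ln(V₂/V₁) = (7592) ln(59.2/31.5) = 4790 J.
Step 2 (isochoric): W = 0 (constant volume).
W_total = 4790 + 0 = 4790 J.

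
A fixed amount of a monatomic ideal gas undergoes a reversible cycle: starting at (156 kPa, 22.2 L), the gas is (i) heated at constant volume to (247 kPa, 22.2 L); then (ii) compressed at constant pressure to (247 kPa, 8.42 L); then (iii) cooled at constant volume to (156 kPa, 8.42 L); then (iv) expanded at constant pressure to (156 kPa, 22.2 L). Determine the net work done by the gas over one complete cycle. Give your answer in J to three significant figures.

W_net ≈ -1250 J

Constant-volume legs do no work.
W(ii) = (247)(8.42 − 22.2) = -3404 J; W(iv) = (156)(22.2 − 8.42) = 2150 J.
W_net = -3404 + 2150 = -1254 J (the counter-clockwise enclosed area).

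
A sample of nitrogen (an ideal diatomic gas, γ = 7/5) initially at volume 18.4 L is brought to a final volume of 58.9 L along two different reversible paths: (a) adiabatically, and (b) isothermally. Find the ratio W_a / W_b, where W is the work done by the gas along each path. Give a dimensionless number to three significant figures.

W_a / W_b ≈ 0.800

Path (a) adiabatic: W = P₁V₁(1 − (V₁/V₂)^(γ−1))/(γ−1) → W_a/(P₁V₁) = 0.9303.
Path (b) isothermal: W = P₁V₁ ln(V₂/V₁) → W_b/(P₁V₁) = 1.163.
W_a / W_b = 0.9303 / 1.163 = 0.7996.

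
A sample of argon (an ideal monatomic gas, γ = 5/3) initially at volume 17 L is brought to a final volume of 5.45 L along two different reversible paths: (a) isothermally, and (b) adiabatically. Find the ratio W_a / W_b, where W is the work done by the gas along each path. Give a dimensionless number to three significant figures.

W_a / W_b ≈ 0.668

Path (a) isothermal: W = P₁V₁ ln(V₂/V₁) → W_a/(P₁V₁) = -1.138.
Path (b) adiabatic: W = P₁V₁(1 − (V₁/V₂)^(γ−1))/(γ−1) → W_b/(P₁V₁) = -1.702.
W_a / W_b = -1.138 / -1.702 = 0.6683.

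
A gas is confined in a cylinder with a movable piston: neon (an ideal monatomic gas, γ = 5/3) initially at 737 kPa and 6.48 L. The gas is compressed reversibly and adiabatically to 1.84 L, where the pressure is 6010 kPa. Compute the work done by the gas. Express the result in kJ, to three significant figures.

Adiabatic: W = (P₁V₁ − P₂V₂)/(γ − 1) with γ = 5/3.
P₁V₁ = 4776 J, P₂V₂ = 11058 J.
W = (4776 − 11058) / 0.6667 = -9424 J.

W ≈ -9.42 kJ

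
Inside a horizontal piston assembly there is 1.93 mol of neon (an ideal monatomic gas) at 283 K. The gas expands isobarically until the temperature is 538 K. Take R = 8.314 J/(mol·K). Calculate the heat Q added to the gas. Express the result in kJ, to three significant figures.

Isobaric: W = nRΔT = (1.93)(8.314)(255) = 4092 J.
ΔU = nCᵥΔT with Cᵥ = 3R/2: ΔU = (1.93)(12.47)(255) = 6138 J.
Q = ΔU + W = 6138 + 4092 = 10229 J.

Q ≈ 10.2 kJ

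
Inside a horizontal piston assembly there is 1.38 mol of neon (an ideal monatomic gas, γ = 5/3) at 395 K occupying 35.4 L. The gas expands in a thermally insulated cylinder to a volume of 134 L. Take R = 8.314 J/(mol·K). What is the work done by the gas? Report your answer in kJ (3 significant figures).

Adiabatic: TV^(γ−1) = const with γ = 5/3.
T₂ = T₁ (V₁/V₂)^(γ−1) = 395 × (35.4/134)^0.667 = 395 × 0.4117 = 162.6 K.
W_by = nCᵥ(T₁ − T₂) = (1.38)(12.47)(395 − 162.6) = 3999 J.

W ≈ 4.00 kJ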